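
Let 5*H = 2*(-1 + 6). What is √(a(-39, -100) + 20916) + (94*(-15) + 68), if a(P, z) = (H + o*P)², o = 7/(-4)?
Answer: -1342 + √413617/4 ≈ -1181.2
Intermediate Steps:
o = -7/4 (o = 7*(-¼) = -7/4 ≈ -1.7500)
H = 2 (H = (2*(-1 + 6))/5 = (2*5)/5 = (⅕)*10 = 2)
a(P, z) = (2 - 7*P/4)²
√(a(-39, -100) + 20916) + (94*(-15) + 68) = √((8 - 7*(-39))²/16 + 20916) + (94*(-15) + 68) = √((8 + 273)²/16 + 20916) + (-1410 + 68) = √((1/16)*281² + 20916) - 1342 = √((1/16)*78961 + 20916) - 1342 = √(78961/16 + 20916) - 1342 = √(413617/16) - 1342 = √413617/4 - 1342 = -1342 + √413617/4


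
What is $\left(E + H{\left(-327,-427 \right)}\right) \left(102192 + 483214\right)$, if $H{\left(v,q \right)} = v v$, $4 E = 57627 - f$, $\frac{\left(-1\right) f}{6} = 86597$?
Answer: $\frac{294144562275}{2} \approx 1.4707 \cdot 10^{11}$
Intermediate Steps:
$f = -519582$ ($f = \left(-6\right) 86597 = -519582$)
$E = \frac{577209}{4}$ ($E = \frac{57627 - -519582}{4} = \frac{57627 + 519582}{4} = \frac{1}{4} \cdot 577209 = \frac{577209}{4} \approx 1.443 \cdot 10^{5}$)
$H{\left(v,q \right)} = v^{2}$
$\left(E + H{\left(-327,-427 \right)}\right) \left(102192 + 483214\right) = \left(\frac{577209}{4} + \left(-327\right)^{2}\right) \left(102192 + 483214\right) = \left(\frac{577209}{4} + 106929\right) 585406 = \frac{1004925}{4} \cdot 585406 = \frac{294144562275}{2}$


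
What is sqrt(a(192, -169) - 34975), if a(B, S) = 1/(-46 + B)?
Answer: I*sqrt(745526954)/146 ≈ 187.02*I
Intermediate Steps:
sqrt(a(192, -169) - 34975) = sqrt(1/(-46 + 192) - 34975) = sqrt(1/146 - 34975) = sqrt(-5106349/146) = I*sqrt(745526954)/146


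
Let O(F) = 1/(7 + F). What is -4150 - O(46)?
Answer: -219951/53 ≈ -4150.0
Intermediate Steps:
-4150 - O(46) = -4150 - 1/(7 + 46) = -4150 - 1/53 = -219951/53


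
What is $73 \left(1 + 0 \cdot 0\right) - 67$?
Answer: $6$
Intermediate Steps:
$73 \left(1 + 0 \cdot 0\right) - 67 = 73 \left(1 + 0\right) - 67 = 73 \cdot 1 - 67 = 73 - 67 = 6$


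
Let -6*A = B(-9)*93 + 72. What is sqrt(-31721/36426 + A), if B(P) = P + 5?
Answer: sqrt(65187204654)/36426 ≈ 7.0092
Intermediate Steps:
B(P) = 5 + P
A = 50 (A = -((5 - 9)*93 + 72)/6 = -(-4*93 + 72)/6 = -(-372 + 72)/6 = -1/6*(-300) = 50)
sqrt(-31721/36426 + A) = sqrt(-31721/36426 + 50) = sqrt(1789579/36426) = sqrt(65187204654)/36426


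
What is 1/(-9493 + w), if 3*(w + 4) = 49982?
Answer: 3/21491 ≈ 0.00013959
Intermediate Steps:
w = 49970/3 (w = -4 + (⅓)*49982 = -4 + 49982/3 = 49970/3 ≈ 16657.)
1/(-9493 + w) = 1/(-9493 + 49970/3) = 1/(21491/3) = 3/21491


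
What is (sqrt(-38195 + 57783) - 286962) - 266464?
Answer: -553426 + 2*sqrt(4897) ≈ -5.5329e+5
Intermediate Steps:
(sqrt(-38195 + 57783) - 286962) - 266464 = (sqrt(19588) - 286962) - 266464 = (2*sqrt(4897) - 286962) - 266464 = (-286962 + 2*sqrt(4897)) - 266464 = -553426 + 2*sqrt(4897)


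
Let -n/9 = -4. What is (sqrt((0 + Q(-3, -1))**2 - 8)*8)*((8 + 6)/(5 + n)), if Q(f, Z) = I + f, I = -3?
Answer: 224*sqrt(7)/41 ≈ 14.455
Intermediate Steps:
Q(f, Z) = -3 + f
n = 36 (n = -9*(-4) = 36)
(sqrt((0 + Q(-3, -1))**2 - 8)*8)*((8 + 6)/(5 + n)) = (sqrt((0 + (-3 - 3))**2 - 8)*8)*((8 + 6)/(5 + 36)) = (sqrt((0 - 6)**2 - 8)*8)*(14/41) = (sqrt((-6)**2 - 8)*8)*(14*(1/41)) = (sqrt(36 - 8)*8)*(14/41) = (sqrt(28)*8)*(14/41) = ((2*sqrt(7))*8)*(14/41) = (16*sqrt(7))*(14/41) = 224*sqrt(7)/41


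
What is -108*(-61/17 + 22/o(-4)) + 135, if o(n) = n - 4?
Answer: 13932/17 ≈ 819.53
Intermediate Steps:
o(n) = -4 + n
-108*(-61/17 + 22/o(-4)) + 135 = -108*(-61/17 + 22/(-4 - 4)) + 135 = -108*(-61*1/17 + 22/(-8)) + 135 = -108*(-61/17 + 22*(-⅛)) + 135 = -108*(-61/17 - 11/4) + 135 = -108*(-431/68) + 135 = 11637/17 + 135 = 13932/17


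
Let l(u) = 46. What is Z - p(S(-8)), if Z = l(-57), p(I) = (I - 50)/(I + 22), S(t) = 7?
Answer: 1377/29 ≈ 47.483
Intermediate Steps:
p(I) = (-50 + I)/(22 + I)
Z = 46
Z - p(S(-8)) = 46 - (-50 + 7)/(22 + 7) = 46 - (-43)/29 = 46 - 1*(-43/29) = 46 + 43/29 = 1377/29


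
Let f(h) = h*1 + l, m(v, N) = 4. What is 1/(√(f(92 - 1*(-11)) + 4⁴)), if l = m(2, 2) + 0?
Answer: √3/33 ≈ 0.052486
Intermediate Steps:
l = 4 (l = 4 + 0 = 4)
f(h) = 4 + h (f(h) = h*1 + 4 = h + 4 = 4 + h)
1/(√(f(92 - 1*(-11)) + 4⁴)) = 1/(√((4 + (92 - 1*(-11))) + 4⁴)) = 1/(√((4 + (92 + 11)) + 256)) = 1/(√((4 + 103) + 256)) = 1/(√(107 + 256)) = 1/(√363) = 1/(11*√3) = √3/33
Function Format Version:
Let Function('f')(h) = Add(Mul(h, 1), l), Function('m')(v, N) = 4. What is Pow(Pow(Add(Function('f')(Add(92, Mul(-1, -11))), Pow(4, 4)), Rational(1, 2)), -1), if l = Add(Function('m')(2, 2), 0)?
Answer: Mul(Rational(1, 33), Pow(3, Rational(1, 2))) ≈ 0.052486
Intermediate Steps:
l = 4 (l = Add(4, 0) = 4)
Function('f')(h) = Add(4, h) (Function('f')(h) = Add(Mul(h, 1), 4) = Add(h, 4) = Add(4, h))
Pow(Pow(Add(Function('f')(Add(92, Mul(-1, -11))), Pow(4, 4)), Rational(1, 2)), -1) = Pow(Pow(Add(Add(4, Add(92, Mul(-1, -11))), Pow(4, 4)), Rational(1, 2)), -1) = Pow(Pow(Add(Add(4, Add(92, 11)), 256), Rational(1, 2)), -1) = Pow(Pow(Add(Add(4, 103), 256), Rational(1, 2)), -1) = Pow(Pow(Add(107, 256), Rational(1, 2)), -1) = Pow(Pow(363, Rational(1, 2)), -1) = Pow(Mul(11, Pow(3, Rational(1, 2))), -1) = Mul(Rational(1, 33), Pow(3, Rational(1, 2)))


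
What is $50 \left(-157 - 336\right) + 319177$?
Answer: $294527$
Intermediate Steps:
$50 \left(-157 - 336\right) + 319177 = 50 \left(-493\right) + 319177 = -24650 + 319177 = 294527$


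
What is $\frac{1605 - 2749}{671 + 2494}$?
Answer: $- \frac{1144}{3165} \approx -0.36145$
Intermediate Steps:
$\frac{1605 - 2749}{671 + 2494} = - \frac{1144}{3165}$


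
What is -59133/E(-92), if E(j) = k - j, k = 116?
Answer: -59133/208 ≈ -284.29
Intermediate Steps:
E(j) = 116 - j
-59133/E(-92) = -59133/(116 - 1*(-92)) = -59133/(116 + 92) = -59133/208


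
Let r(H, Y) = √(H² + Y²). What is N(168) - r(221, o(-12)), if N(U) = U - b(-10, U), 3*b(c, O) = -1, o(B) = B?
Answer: 505/3 - √48985 ≈ -52.992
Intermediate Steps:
b(c, O) = -⅓ (b(c, O) = (⅓)*(-1) = -⅓)
N(U) = ⅓ + U (N(U) = U - 1*(-⅓) = U + ⅓ = ⅓ + U)
N(168) - r(221, o(-12)) = (⅓ + 168) - √(221² + (-12)²) = 505/3 - √(48841 + 144) = 505/3 - √48985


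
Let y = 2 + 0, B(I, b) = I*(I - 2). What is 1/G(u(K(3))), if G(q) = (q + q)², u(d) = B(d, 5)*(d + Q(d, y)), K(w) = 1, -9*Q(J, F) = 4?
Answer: 81/100 ≈ 0.81000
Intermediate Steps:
B(I, b) = I*(-2 + I)
y = 2
Q(J, F) = -4/9 (Q(J, F) = -⅑*4 = -4/9)
u(d) = d*(-2 + d)*(-4/9 + d) (u(d) = (d*(-2 + d))*(d - 4/9) = (d*(-2 + d))*(-4/9 + d) = d*(-2 + d)*(-4/9 + d))
G(q) = 4*q² (G(q) = (2*q)² = 4*q²)
1/G(u(K(3))) = 1/(4*((⅑)*1*(-4 + 9*1)*(-2 + 1))²) = 1/(4*((⅑)*1*(-4 + 9)*(-1))²) = 1/(4*((⅑)*1*5*(-1))²) = 1/(4*(-5/9)²) = 1/(4*(25/81)) = 1/(100/81) = 81/100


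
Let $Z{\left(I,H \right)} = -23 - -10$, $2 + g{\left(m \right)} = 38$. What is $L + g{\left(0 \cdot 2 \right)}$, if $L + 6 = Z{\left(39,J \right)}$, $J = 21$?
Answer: $17$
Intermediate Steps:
$g{\left(m \right)} = 36$ ($g{\left(m \right)} = -2 + 38 = 36$)
$Z{\left(I,H \right)} = -13$ ($Z{\left(I,H \right)} = -23 + 10 = -13$)
$L = -19$ ($L = -6 - 13 = -19$)
$L + g{\left(0 \cdot 2 \right)} = -19 + 36 = 17$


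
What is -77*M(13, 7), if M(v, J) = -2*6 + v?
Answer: -77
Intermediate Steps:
M(v, J) = -12 + v
-77*M(13, 7) = -77*(-12 + 13) = -77*1 = -77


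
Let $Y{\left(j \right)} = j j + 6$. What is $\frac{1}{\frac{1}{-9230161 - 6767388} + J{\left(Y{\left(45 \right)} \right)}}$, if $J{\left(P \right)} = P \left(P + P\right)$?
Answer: $\frac{15997549}{131978531441177} \approx 1.2121 \cdot 10^{-7}$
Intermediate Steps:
$Y{\left(j \right)} = 6 + j^{2}$ ($Y{\left(j \right)} = j^{2} + 6 = 6 + j^{2}$)
$J{\left(P \right)} = 2 P^{2}$ ($J{\left(P \right)} = P 2 P = 2 P^{2}$)
$\frac{1}{\frac{1}{-9230161 - 6767388} + J{\left(Y{\left(45 \right)} \right)}} = \frac{1}{\frac{1}{-9230161 - 6767388} + 2 \left(6 + 45^{2}\right)^{2}} = \frac{1}{\frac{1}{-15997549} + 2 \left(6 + 2025\right)^{2}} = \frac{1}{- \frac{1}{15997549} + 2 \cdot 2031^{2}} = \frac{1}{- \frac{1}{15997549} + 2 \cdot 4124961} = \frac{1}{- \frac{1}{15997549} + 8249922} = \frac{1}{\frac{131978531441177}{15997549}} = \frac{15997549}{131978531441177}$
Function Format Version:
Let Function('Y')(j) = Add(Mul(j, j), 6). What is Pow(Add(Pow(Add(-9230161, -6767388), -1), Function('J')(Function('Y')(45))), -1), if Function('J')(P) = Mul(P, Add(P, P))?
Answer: Rational(15997549, 131978531441177) ≈ 1.2121e-7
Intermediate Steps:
Function('Y')(j) = Add(6, Pow(j, 2)) (Function('Y')(j) = Add(Pow(j, 2), 6) = Add(6, Pow(j, 2)))
Function('J')(P) = Mul(2, Pow(P, 2)) (Function('J')(P) = Mul(P, Mul(2, P)) = Mul(2, Pow(P, 2)))
Pow(Add(Pow(Add(-9230161, -6767388), -1), Function('J')(Function('Y')(45))), -1) = Pow(Add(Pow(Add(-9230161, -6767388), -1), Mul(2, Pow(Add(6, Pow(45, 2)), 2))), -1) = Pow(Add(Pow(-15997549, -1), Mul(2, Pow(Add(6, 2025), 2))), -1) = Pow(Add(Rational(-1, 15997549), Mul(2, Pow(2031, 2))), -1) = Pow(Add(Rational(-1, 15997549), Mul(2, 4124961)), -1) = Pow(Add(Rational(-1, 15997549), 8249922), -1) = Pow(Rational(131978531441177, 15997549), -1) = Rational(15997549, 131978531441177)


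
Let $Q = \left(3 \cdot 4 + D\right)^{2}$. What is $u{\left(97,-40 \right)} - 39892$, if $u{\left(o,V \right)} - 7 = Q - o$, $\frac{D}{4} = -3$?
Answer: $-39982$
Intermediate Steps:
$D = -12$ ($D = 4 \left(-3\right) = -12$)
$Q = 0$ ($Q = \left(3 \cdot 4 - 12\right)^{2} = \left(12 - 12\right)^{2} = 0^{2} = 0$)
$u{\left(o,V \right)} = 7 - o$ ($u{\left(o,V \right)} = 7 + \left(0 - o\right) = 7 - o$)
$u{\left(97,-40 \right)} - 39892 = \left(7 - 97\right) - 39892 = -90 - 39892 = -39982$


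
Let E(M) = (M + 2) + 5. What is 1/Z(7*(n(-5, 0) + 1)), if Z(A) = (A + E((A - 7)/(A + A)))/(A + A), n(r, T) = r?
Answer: 448/163 ≈ 2.7485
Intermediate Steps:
E(M) = 7 + M (E(M) = (2 + M) + 5 = 7 + M)
Z(A) = (7 + A + (-7 + A)/(2*A))/(2*A) (Z(A) = (A + (7 + (A - 7)/(A + A)))/(A + A) = (A + (7 + (-7 + A)/((2*A))))/((2*A)) = (A + (7 + (-7 + A)*(1/(2*A))))*(1/(2*A)) = (A + (7 + (-7 + A)/(2*A)))*(1/(2*A)) = (7 + A + (-7 + A)/(2*A))*(1/(2*A)) = (7 + A + (-7 + A)/(2*A))/(2*A))
1/Z(7*(n(-5, 0) + 1)) = 1/((-7 + 2*(7*(-5 + 1))² + 15*(7*(-5 + 1)))/(4*(7*(-5 + 1))²)) = 1/((-7 + 2*(7*(-4))² + 15*(7*(-4)))/(4*(7*(-4))²)) = 1/((¼)*(-7 + 2*(-28)² + 15*(-28))/(-28)²) = 1/((¼)*(1/784)*(-7 + 2*784 - 420)) = 1/((¼)*(1/784)*(-7 + 1568 - 420)) = 1/((¼)*(1/784)*1141) = 1/(163/448) = 448/163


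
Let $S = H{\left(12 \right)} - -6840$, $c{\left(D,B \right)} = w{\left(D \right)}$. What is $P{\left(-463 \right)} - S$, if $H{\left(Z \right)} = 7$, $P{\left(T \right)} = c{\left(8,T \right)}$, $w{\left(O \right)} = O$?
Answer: $-6839$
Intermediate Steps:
$c{\left(D,B \right)} = D$
$P{\left(T \right)} = 8$
$S = 6847$ ($S = 7 - -6840 = 7 + 6840 = 6847$)
$P{\left(-463 \right)} - S = 8 - 6847 = -6839$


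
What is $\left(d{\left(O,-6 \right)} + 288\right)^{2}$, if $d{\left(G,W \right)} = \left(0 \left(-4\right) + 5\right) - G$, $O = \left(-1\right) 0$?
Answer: $85849$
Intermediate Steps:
$O = 0$
$d{\left(G,W \right)} = 5 - G$ ($d{\left(G,W \right)} = \left(0 + 5\right) - G = 5 - G$)
$\left(d{\left(O,-6 \right)} + 288\right)^{2} = \left(\left(5 - 0\right) + 288\right)^{2} = \left(\left(5 + 0\right) + 288\right)^{2} = \left(5 + 288\right)^{2} = 293^{2} = 85849$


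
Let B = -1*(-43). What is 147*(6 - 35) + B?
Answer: -4220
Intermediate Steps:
B = 43
147*(6 - 35) + B = 147*(6 - 35) + 43 = 147*(-29) + 43 = -4263 + 43 = -4220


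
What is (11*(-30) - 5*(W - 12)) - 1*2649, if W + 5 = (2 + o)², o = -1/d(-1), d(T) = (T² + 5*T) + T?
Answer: -14591/5 ≈ -2918.2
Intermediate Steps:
d(T) = T² + 6*T
o = ⅕ (o = -1/((-(6 - 1))) = -1/((-1*5)) = -1/(-5) = -1*(-⅕) = ⅕ ≈ 0.20000)
W = -4/25 (W = -5 + (2 + ⅕)² = -5 + (11/5)² = -5 + 121/25 = -4/25 ≈ -0.16000)
(11*(-30) - 5*(W - 12)) - 1*2649 = (11*(-30) - 5*(-4/25 - 12)) - 1*2649 = (-330 - 5*(-304)/25) - 2649 = (-330 - 1*(-304/5)) - 2649 = (-330 + 304/5) - 2649 = -1346/5 - 2649 = -14591/5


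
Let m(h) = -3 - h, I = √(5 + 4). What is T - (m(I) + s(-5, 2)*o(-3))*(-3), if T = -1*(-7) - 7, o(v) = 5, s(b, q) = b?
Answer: -93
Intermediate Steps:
I = 3 (I = √9 = 3)
T = 0 (T = 7 - 7 = 0)
T - (m(I) + s(-5, 2)*o(-3))*(-3) = 0 - ((-3 - 1*3) - 5*5)*(-3) = 0 - ((-3 - 3) - 25)*(-3) = 0 - (-6 - 25)*(-3) = 0 - (-31)*(-3) = 0 - 1*93 = 0 - 93 = -93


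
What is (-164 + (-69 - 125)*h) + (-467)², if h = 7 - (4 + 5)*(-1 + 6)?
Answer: 225297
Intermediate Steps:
h = -38 (h = 7 - 9*5 = 7 - 1*45 = 7 - 45 = -38)
(-164 + (-69 - 125)*h) + (-467)² = (-164 + (-69 - 125)*(-38)) + (-467)² = (-164 - 194*(-38)) + 218089 = (-164 + 7372) + 218089 = 7208 + 218089 = 225297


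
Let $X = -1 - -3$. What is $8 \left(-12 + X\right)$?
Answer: $-80$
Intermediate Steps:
$X = 2$ ($X = -1 + 3 = 2$)
$8 \left(-12 + X\right) = 8 \left(-12 + 2\right) = 8 \left(-10\right) = -80$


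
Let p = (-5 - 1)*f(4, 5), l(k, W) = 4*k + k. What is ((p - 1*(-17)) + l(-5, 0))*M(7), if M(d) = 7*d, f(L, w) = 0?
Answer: -392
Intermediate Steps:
l(k, W) = 5*k
p = 0 (p = (-5 - 1)*0 = -6*0 = 0)
((p - 1*(-17)) + l(-5, 0))*M(7) = ((0 - 1*(-17)) + 5*(-5))*(7*7) = ((0 + 17) - 25)*49 = (17 - 25)*49 = -8*49 = -392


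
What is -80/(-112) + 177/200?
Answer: 2239/1400 ≈ 1.5993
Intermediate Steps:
-80/(-112) + 177/200 = -80*(-1/112) + 177*(1/200) = 5/7 + 177/200 = 2239/1400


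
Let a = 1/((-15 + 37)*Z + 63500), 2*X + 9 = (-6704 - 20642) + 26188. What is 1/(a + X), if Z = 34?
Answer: -64248/37488707 ≈ -0.0017138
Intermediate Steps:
X = -1167/2 (X = -9/2 + ((-6704 - 20642) + 26188)/2 = -9/2 + (-27346 + 26188)/2 = -9/2 + (½)*(-1158) = -9/2 - 579 = -1167/2 ≈ -583.50)
a = 1/64248 (a = 1/((-15 + 37)*34 + 63500) = 1/(22*34 + 63500) = 1/(748 + 63500) = 1/64248 ≈ 1.5565e-5)
1/(a + X) = 1/(1/64248 - 1167/2) = 1/(-37488707/64248) = -64248/37488707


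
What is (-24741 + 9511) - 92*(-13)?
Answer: -14034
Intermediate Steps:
(-24741 + 9511) - 92*(-13) = -15230 + 1196 = -14034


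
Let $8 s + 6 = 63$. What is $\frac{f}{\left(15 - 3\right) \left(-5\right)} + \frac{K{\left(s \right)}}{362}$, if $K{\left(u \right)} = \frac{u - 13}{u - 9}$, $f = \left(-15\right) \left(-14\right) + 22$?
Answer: $- \frac{6983}{1810} \approx -3.858$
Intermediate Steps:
$s = \frac{57}{8}$ ($s = - \frac{3}{4} + \frac{1}{8} \cdot 63 = - \frac{3}{4} + \frac{63}{8} = \frac{57}{8} \approx 7.125$)
$f = 232$ ($f = 210 + 22 = 232$)
$K{\left(u \right)} = \frac{-13 + u}{-9 + u}$
$\frac{f}{\left(15 - 3\right) \left(-5\right)} + \frac{K{\left(s \right)}}{362} = \frac{232}{\left(15 - 3\right) \left(-5\right)} + \frac{\frac{1}{-9 + \frac{57}{8}} \left(-13 + \frac{57}{8}\right)}{362} = \frac{232}{12 \left(-5\right)} + \frac{1}{- \frac{15}{8}} \left(- \frac{47}{8}\right) \frac{1}{362} = \frac{232}{-60} + \left(- \frac{8}{15}\right) \left(- \frac{47}{8}\right) \frac{1}{362} = 232 \left(- \frac{1}{60}\right) + \frac{47}{15} \cdot \frac{1}{362} = - \frac{58}{15} + \frac{47}{5430} = - \frac{6983}{1810}$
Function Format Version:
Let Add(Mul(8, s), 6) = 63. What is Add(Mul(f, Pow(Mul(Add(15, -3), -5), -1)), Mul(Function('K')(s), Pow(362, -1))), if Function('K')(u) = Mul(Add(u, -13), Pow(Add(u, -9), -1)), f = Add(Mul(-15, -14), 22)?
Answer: Rational(-6983, 1810) ≈ -3.8580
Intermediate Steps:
s = Rational(57, 8) (s = Add(Rational(-3, 4), Mul(Rational(1, 8), 63)) = Add(Rational(-3, 4), Rational(63, 8)) = Rational(57, 8) ≈ 7.1250)
f = 232 (f = Add(210, 22) = 232)
Function('K')(u) = Mul(Pow(Add(-9, u), -1), Add(-13, u)) (Function('K')(u) = Mul(Add(-13, u), Pow(Add(-9, u), -1)) = Mul(Pow(Add(-9, u), -1), Add(-13, u)))
Add(Mul(f, Pow(Mul(Add(15, -3), -5), -1)), Mul(Function('K')(s), Pow(362, -1))) = Add(Mul(232, Pow(Mul(Add(15, -3), -5), -1)), Mul(Mul(Pow(Add(-9, Rational(57, 8)), -1), Add(-13, Rational(57, 8))), Pow(362, -1))) = Add(Mul(232, Pow(Mul(12, -5), -1)), Mul(Mul(Pow(Rational(-15, 8), -1), Rational(-47, 8)), Rational(1, 362))) = Add(Mul(232, Pow(-60, -1)), Mul(Mul(Rational(-8, 15), Rational(-47, 8)), Rational(1, 362))) = Add(Mul(232, Rational(-1, 60)), Mul(Rational(47, 15), Rational(1, 362))) = Add(Rational(-58, 15), Rational(47, 5430)) = Rational(-6983, 1810)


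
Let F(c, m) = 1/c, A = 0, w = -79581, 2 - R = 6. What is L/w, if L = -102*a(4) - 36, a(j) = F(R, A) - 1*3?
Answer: -197/53054 ≈ -0.0037132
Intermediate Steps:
R = -4 (R = 2 - 1*6 = 2 - 6 = -4)
a(j) = -13/4 (a(j) = 1/(-4) - 1*3 = -¼ - 3 = -13/4)
L = 591/2 (L = -102*(-13/4) - 36 = 663/2 - 36 = 591/2 ≈ 295.50)
L/w = (591/2)/(-79581) = (591/2)*(-1/79581) = -197/53054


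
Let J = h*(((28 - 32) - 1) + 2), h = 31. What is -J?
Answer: 93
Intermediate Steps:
J = -93 (J = 31*(((28 - 32) - 1) + 2) = 31*((-4 - 1) + 2) = 31*(-5 + 2) = 31*(-3) = -93)
-J = -1*(-93) = 93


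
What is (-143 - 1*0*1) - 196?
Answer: -339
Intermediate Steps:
(-143 - 1*0*1) - 196 = (-143 + 0*1) - 196 = (-143 + 0) - 196 = -143 - 196 = -339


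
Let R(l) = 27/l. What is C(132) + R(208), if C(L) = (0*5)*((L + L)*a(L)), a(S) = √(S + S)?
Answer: 27/208 ≈ 0.12981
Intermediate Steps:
a(S) = √2*√S (a(S) = √(2*S) = √2*√S)
C(L) = 0 (C(L) = (0*5)*((L + L)*(√2*√L)) = 0*((2*L)*(√2*√L)) = 0*(2*√2*L^(3/2)) = 0)
C(132) + R(208) = 0 + 27/208 = 27/208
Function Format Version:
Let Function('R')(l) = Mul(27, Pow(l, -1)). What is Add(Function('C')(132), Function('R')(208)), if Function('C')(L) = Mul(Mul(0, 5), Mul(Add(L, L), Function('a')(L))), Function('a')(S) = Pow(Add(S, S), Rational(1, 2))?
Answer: Rational(27, 208) ≈ 0.12981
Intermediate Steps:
Function('a')(S) = Mul(Pow(2, Rational(1, 2)), Pow(S, Rational(1, 2))) (Function('a')(S) = Pow(Mul(2, S), Rational(1, 2)) = Mul(Pow(2, Rational(1, 2)), Pow(S, Rational(1, 2))))
Function('C')(L) = 0 (Function('C')(L) = Mul(Mul(0, 5), Mul(Add(L, L), Mul(Pow(2, Rational(1, 2)), Pow(L, Rational(1, 2))))) = Mul(0, Mul(Mul(2, L), Mul(Pow(2, Rational(1, 2)), Pow(L, Rational(1, 2))))) = Mul(0, Mul(2, Pow(2, Rational(1, 2)), Pow(L, Rational(3, 2)))) = 0)
Add(Function('C')(132), Function('R')(208)) = Add(0, Mul(27, Pow(208, -1))) = Add(0, Mul(27, Rational(1, 208))) = Add(0, Rational(27, 208)) = Rational(27, 208)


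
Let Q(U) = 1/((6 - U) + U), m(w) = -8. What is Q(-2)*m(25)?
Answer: -4/3 ≈ -1.3333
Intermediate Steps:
Q(U) = ⅙ (Q(U) = 1/6 = ⅙)
Q(-2)*m(25) = (⅙)*(-8) = -4/3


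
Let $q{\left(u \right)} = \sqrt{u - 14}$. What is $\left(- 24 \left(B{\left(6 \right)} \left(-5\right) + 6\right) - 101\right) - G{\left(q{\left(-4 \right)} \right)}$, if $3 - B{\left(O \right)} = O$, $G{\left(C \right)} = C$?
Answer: $-605 - 3 i \sqrt{2} \approx -605.0 - 4.2426 i$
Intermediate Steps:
$q{\left(u \right)} = \sqrt{-14 + u}$
$B{\left(O \right)} = 3 - O$
$\left(- 24 \left(B{\left(6 \right)} \left(-5\right) + 6\right) - 101\right) - G{\left(q{\left(-4 \right)} \right)} = \left(- 24 \left(\left(3 - 6\right) \left(-5\right) + 6\right) - 101\right) - \sqrt{-14 - 4} = \left(- 24 \left(\left(3 - 6\right) \left(-5\right) + 6\right) - 101\right) - \sqrt{-18} = \left(- 24 \left(\left(-3\right) \left(-5\right) + 6\right) - 101\right) - 3 i \sqrt{2} = \left(- 24 \left(15 + 6\right) - 101\right) - 3 i \sqrt{2} = \left(\left(-24\right) 21 - 101\right) - 3 i \sqrt{2} = \left(-504 - 101\right) - 3 i \sqrt{2} = -605 - 3 i \sqrt{2}$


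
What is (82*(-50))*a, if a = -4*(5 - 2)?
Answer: 49200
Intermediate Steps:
a = -12 (a = -4*3 = -12)
(82*(-50))*a = (82*(-50))*(-12) = -4100*(-12) = 49200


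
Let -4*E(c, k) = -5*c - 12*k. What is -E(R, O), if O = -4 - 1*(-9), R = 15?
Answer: -135/4 ≈ -33.750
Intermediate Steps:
O = 5 (O = -4 + 9 = 5)
E(c, k) = 3*k + 5*c/4 (E(c, k) = -(-5*c - 12*k)/4 = -(-12*k - 5*c)/4 = 3*k + 5*c/4)
-E(R, O) = -(3*5 + (5/4)*15) = -(15 + 75/4) = -1*135/4 = -135/4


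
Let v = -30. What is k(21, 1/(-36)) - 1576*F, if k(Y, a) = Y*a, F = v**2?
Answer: -17020807/12 ≈ -1.4184e+6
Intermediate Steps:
F = 900 (F = (-30)**2 = 900)
k(21, 1/(-36)) - 1576*F = 21/(-36) - 1576*900 = 21*(-1/36) - 1418400 = -7/12 - 1418400 = -17020807/12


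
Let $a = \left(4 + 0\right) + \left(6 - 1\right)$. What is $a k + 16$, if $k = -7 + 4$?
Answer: $-11$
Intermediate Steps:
$k = -3$
$a = 9$ ($a = 4 + 5 = 9$)
$a k + 16 = 9 \left(-3\right) + 16 = -27 + 16 = -11$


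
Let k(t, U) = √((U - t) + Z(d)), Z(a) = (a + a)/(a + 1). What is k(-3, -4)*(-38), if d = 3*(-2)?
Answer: -38*√35/5 ≈ -44.962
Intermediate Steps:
d = -6
Z(a) = 2*a/(1 + a) (Z(a) = (2*a)/(1 + a) = 2*a/(1 + a))
k(t, U) = √(12/5 + U - t) (k(t, U) = √((U - t) + 2*(-6)/(1 - 6)) = √((U - t) + 2*(-6)/(-5)) = √((U - t) + 2*(-6)*(-⅕)) = √((U - t) + 12/5) = √(12/5 + U - t))
k(-3, -4)*(-38) = (√(60 - 25*(-3) + 25*(-4))/5)*(-38) = (√(60 + 75 - 100)/5)*(-38) = (√35/5)*(-38) = -38*√35/5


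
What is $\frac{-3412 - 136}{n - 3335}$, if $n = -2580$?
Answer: $\frac{3548}{5915} \approx 0.59983$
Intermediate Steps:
$\frac{-3412 - 136}{n - 3335} = \frac{-3412 - 136}{-2580 - 3335} = - \frac{3548}{-5915} = \left(-3548\right) \left(- \frac{1}{5915}\right) = \frac{3548}{5915}$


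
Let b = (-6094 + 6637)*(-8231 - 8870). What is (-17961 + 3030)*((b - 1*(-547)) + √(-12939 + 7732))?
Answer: 138638754576 - 14931*I*√5207 ≈ 1.3864e+11 - 1.0774e+6*I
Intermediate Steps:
b = -9285843 (b = 543*(-17101) = -9285843)
(-17961 + 3030)*((b - 1*(-547)) + √(-12939 + 7732)) = (-17961 + 3030)*((-9285843 - 1*(-547)) + √(-12939 + 7732)) = -14931*((-9285843 + 547) + √(-5207)) = -14931*(-9285296 + I*√5207) = 138638754576 - 14931*I*√5207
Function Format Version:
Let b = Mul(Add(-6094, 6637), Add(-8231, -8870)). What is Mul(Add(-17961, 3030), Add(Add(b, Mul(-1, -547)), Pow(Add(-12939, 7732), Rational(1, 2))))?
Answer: Add(138638754576, Mul(-14931, I, Pow(5207, Rational(1, 2)))) ≈ Add(1.3864e+11, Mul(-1.0774e+6, I))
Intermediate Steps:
b = -9285843 (b = Mul(543, -17101) = -9285843)
Mul(Add(-17961, 3030), Add(Add(b, Mul(-1, -547)), Pow(Add(-12939, 7732), Rational(1, 2)))) = Mul(Add(-17961, 3030), Add(Add(-9285843, Mul(-1, -547)), Pow(Add(-12939, 7732), Rational(1, 2)))) = Mul(-14931, Add(Add(-9285843, 547), Pow(-5207, Rational(1, 2)))) = Mul(-14931, Add(-9285296, Mul(I, Pow(5207, Rational(1, 2))))) = Add(138638754576, Mul(-14931, I, Pow(5207, Rational(1, 2))))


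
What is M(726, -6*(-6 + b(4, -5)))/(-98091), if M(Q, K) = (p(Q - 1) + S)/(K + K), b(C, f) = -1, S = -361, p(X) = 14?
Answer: 347/8239644 ≈ 4.2113e-5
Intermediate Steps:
M(Q, K) = -347/(2*K) (M(Q, K) = (14 - 361)/(K + K) = -347*1/(2*K) = -347/(2*K))
M(726, -6*(-6 + b(4, -5)))/(-98091) = -347*(-1/(6*(-6 - 1)))/2/(-98091) = -347/(2*((-6*(-7))))*(-1/98091) = -347/2/42*(-1/98091) = -347/2*1/42*(-1/98091) = -347/84*(-1/98091) = 347/8239644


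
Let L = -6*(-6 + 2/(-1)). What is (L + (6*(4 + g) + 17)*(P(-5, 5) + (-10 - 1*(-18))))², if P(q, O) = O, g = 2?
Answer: 543169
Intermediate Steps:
L = 48 (L = -6*(-6 + 2*(-1)) = -6*(-6 - 2) = -6*(-8) = 48)
(L + (6*(4 + g) + 17)*(P(-5, 5) + (-10 - 1*(-18))))² = (48 + (6*(4 + 2) + 17)*(5 + (-10 - 1*(-18))))² = (48 + (6*6 + 17)*(5 + (-10 + 18)))² = (48 + (36 + 17)*(5 + 8))² = (48 + 53*13)² = (48 + 689)² = 737² = 543169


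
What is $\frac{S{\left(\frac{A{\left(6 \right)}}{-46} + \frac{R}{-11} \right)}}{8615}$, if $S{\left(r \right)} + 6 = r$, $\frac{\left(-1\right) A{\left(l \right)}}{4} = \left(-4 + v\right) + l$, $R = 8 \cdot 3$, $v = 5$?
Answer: $- \frac{1916}{2179595} \approx -0.00087906$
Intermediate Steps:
$R = 24$
$A{\left(l \right)} = -4 - 4 l$ ($A{\left(l \right)} = - 4 \left(\left(-4 + 5\right) + l\right) = - 4 \left(1 + l\right) = -4 - 4 l$)
$S{\left(r \right)} = -6 + r$
$\frac{S{\left(\frac{A{\left(6 \right)}}{-46} + \frac{R}{-11} \right)}}{8615} = \frac{-6 + \left(\frac{-4 - 24}{-46} + \frac{24}{-11}\right)}{8615} = \left(-6 + \left(\left(-4 - 24\right) \left(- \frac{1}{46}\right) + 24 \left(- \frac{1}{11}\right)\right)\right) \frac{1}{8615} = \left(-6 - \frac{398}{253}\right) \frac{1}{8615} = \left(- \frac{1916}{253}\right) \frac{1}{8615} = - \frac{1916}{2179595}$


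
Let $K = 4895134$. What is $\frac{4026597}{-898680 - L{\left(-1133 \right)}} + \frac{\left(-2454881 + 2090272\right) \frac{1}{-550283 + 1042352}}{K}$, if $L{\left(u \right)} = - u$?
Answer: $- \frac{9699040453046584979}{2167418887950949998} \approx -4.4749$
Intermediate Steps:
$\frac{4026597}{-898680 - L{\left(-1133 \right)}} + \frac{\left(-2454881 + 2090272\right) \frac{1}{-550283 + 1042352}}{K} = \frac{4026597}{-898680 - \left(-1\right) \left(-1133\right)} + \frac{\left(-2454881 + 2090272\right) \frac{1}{-550283 + 1042352}}{4895134} = \frac{4026597}{-898680 - 1133} + - \frac{364609}{492069} \cdot \frac{1}{4895134} = \frac{4026597}{-898680 - 1133} + \left(-364609\right) \frac{1}{492069} \cdot \frac{1}{4895134} = \frac{4026597}{-899813} - \frac{364609}{2408743692246} = 4026597 \left(- \frac{1}{899813}\right) - \frac{364609}{2408743692246} = - \frac{4026597}{899813} - \frac{364609}{2408743692246} = - \frac{9699040453046584979}{2167418887950949998}$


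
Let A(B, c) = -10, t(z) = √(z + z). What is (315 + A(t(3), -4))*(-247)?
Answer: -75335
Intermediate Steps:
t(z) = √2*√z (t(z) = √(2*z) = √2*√z)
(315 + A(t(3), -4))*(-247) = (315 - 10)*(-247) = 305*(-247) = -75335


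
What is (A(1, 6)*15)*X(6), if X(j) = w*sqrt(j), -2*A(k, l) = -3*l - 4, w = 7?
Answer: 1155*sqrt(6) ≈ 2829.2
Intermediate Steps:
A(k, l) = 2 + 3*l/2 (A(k, l) = -(-3*l - 4)/2 = -(-4 - 3*l)/2 = 2 + 3*l/2)
X(j) = 7*sqrt(j)
(A(1, 6)*15)*X(6) = ((2 + (3/2)*6)*15)*(7*sqrt(6)) = ((2 + 9)*15)*(7*sqrt(6)) = (11*15)*(7*sqrt(6)) = 165*(7*sqrt(6)) = 1155*sqrt(6)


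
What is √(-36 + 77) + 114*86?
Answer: 9804 + √41 ≈ 9810.4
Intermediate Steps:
√(-36 + 77) + 114*86 = √41 + 9804 = 9804 + √41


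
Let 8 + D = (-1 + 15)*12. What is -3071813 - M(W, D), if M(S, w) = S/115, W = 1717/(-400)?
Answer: -141303396283/46000 ≈ -3.0718e+6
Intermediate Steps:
D = 160 (D = -8 + (-1 + 15)*12 = -8 + 14*12 = -8 + 168 = 160)
W = -1717/400 (W = 1717*(-1/400) = -1717/400 ≈ -4.2925)
M(S, w) = S/115 (M(S, w) = S*(1/115) = S/115)
-3071813 - M(W, D) = -3071813 - (-1717)/(115*400) = -3071813 - 1*(-1717/46000) = -3071813 + 1717/46000 = -141303396283/46000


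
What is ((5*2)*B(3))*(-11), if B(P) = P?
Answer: -330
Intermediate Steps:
((5*2)*B(3))*(-11) = ((5*2)*3)*(-11) = (10*3)*(-11) = 30*(-11) = -330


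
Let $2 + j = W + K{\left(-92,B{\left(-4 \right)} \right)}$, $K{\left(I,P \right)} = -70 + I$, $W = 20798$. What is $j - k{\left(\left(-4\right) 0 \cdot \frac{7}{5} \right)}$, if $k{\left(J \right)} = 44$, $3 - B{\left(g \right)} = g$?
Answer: $20590$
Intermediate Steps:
$B{\left(g \right)} = 3 - g$
$j = 20634$ ($j = -2 + \left(20798 - 162\right) = -2 + 20636 = 20634$)
$j - k{\left(\left(-4\right) 0 \cdot \frac{7}{5} \right)} = 20634 - 44 = 20590$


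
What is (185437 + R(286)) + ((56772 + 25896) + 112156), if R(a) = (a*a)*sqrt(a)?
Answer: 380261 + 81796*sqrt(286) ≈ 1.7636e+6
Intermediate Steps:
R(a) = a**(5/2) (R(a) = a**2*sqrt(a) = a**(5/2))
(185437 + R(286)) + ((56772 + 25896) + 112156) = (185437 + 286**(5/2)) + ((56772 + 25896) + 112156) = (185437 + 81796*sqrt(286)) + (82668 + 112156) = (185437 + 81796*sqrt(286)) + 194824 = 380261 + 81796*sqrt(286)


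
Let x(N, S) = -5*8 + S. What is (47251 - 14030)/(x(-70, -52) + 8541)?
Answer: 33221/8449 ≈ 3.9319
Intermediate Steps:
x(N, S) = -40 + S
(47251 - 14030)/(x(-70, -52) + 8541) = (47251 - 14030)/((-40 - 52) + 8541) = 33221/(-92 + 8541) = 33221/8449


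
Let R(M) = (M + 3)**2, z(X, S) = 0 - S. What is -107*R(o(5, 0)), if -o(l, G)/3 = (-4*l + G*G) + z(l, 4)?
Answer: -601875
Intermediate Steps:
z(X, S) = -S
o(l, G) = 12 - 3*G**2 + 12*l (o(l, G) = -3*((-4*l + G*G) - 1*4) = -3*((-4*l + G**2) - 4) = -3*((G**2 - 4*l) - 4) = -3*(-4 + G**2 - 4*l) = 12 - 3*G**2 + 12*l)
R(M) = (3 + M)**2
-107*R(o(5, 0)) = -107*(3 + (12 - 3*0**2 + 12*5))**2 = -107*(3 + (12 - 3*0 + 60))**2 = -107*(3 + (12 + 0 + 60))**2 = -107*(3 + 72)**2 = -107*75**2 = -107*5625 = -601875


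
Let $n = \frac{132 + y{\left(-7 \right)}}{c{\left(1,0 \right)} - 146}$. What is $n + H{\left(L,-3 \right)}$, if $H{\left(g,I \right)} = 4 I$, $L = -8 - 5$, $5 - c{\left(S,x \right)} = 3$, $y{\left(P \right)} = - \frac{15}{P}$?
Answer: $- \frac{4345}{336} \approx -12.932$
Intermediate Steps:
$c{\left(S,x \right)} = 2$ ($c{\left(S,x \right)} = 5 - 3 = 2$)
$L = -13$ ($L = -8 - 5 = -13$)
$n = - \frac{313}{336}$ ($n = \frac{132 - \frac{15}{-7}}{2 - 146} = \frac{132 - - \frac{15}{7}}{-144} = \left(132 + \frac{15}{7}\right) \left(- \frac{1}{144}\right) = \frac{939}{7} \left(- \frac{1}{144}\right) = - \frac{313}{336} \approx -0.93155$)
$n + H{\left(L,-3 \right)} = - \frac{313}{336} + 4 \left(-3\right) = - \frac{313}{336} - 12 = - \frac{4345}{336}$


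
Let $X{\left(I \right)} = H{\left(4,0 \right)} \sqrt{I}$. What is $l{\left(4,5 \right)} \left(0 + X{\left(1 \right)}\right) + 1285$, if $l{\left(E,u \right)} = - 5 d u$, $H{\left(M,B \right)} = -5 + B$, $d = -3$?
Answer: $910$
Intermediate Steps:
$l{\left(E,u \right)} = 15 u$ ($l{\left(E,u \right)} = \left(-5\right) \left(-3\right) u = 15 u$)
$X{\left(I \right)} = - 5 \sqrt{I}$ ($X{\left(I \right)} = \left(-5 + 0\right) \sqrt{I} = - 5 \sqrt{I}$)
$l{\left(4,5 \right)} \left(0 + X{\left(1 \right)}\right) + 1285 = 15 \cdot 5 \left(0 - 5 \sqrt{1}\right) + 1285 = 75 \left(0 - 5\right) + 1285 = 75 \left(-5\right) + 1285 = -375 + 1285 = 910$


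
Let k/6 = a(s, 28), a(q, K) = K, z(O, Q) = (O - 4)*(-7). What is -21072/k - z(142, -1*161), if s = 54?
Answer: 5884/7 ≈ 840.57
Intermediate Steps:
z(O, Q) = 28 - 7*O (z(O, Q) = (-4 + O)*(-7) = 28 - 7*O)
k = 168 (k = 6*28 = 168)
-21072/k - z(142, -1*161) = -21072/168 - (28 - 7*142) = -21072*1/168 - (28 - 994) = -878/7 - 1*(-966) = -878/7 + 966 = 5884/7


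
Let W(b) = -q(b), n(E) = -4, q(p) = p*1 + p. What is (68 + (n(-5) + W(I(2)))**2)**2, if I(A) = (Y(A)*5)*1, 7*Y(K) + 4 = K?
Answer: 11532816/2401 ≈ 4803.3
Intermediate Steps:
q(p) = 2*p (q(p) = p + p = 2*p)
Y(K) = -4/7 + K/7
I(A) = -20/7 + 5*A/7 (I(A) = ((-4/7 + A/7)*5)*1 = (-20/7 + 5*A/7)*1 = -20/7 + 5*A/7)
W(b) = -2*b
(68 + (n(-5) + W(I(2)))**2)**2 = (68 + (-4 - 2*(-20/7 + (5/7)*2))**2)**2 = (68 + (-4 - 2*(-20/7 + 10/7))**2)**2 = (68 + (-4 - 2*(-10/7))**2)**2 = (68 + (-4 + 20/7)**2)**2 = (68 + (-8/7)**2)**2 = (68 + 64/49)**2 = (3396/49)**2 = 11532816/2401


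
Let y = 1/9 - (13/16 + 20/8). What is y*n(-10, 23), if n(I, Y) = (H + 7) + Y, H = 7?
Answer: -17057/144 ≈ -118.45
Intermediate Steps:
n(I, Y) = 14 + Y (n(I, Y) = (7 + 7) + Y = 14 + Y)
y = -461/144 (y = ⅑ - (13*(1/16) + 20*(⅛)) = ⅑ - (13/16 + 5/2) = ⅑ - 1*53/16 = ⅑ - 53/16 = -461/144 ≈ -3.2014)
y*n(-10, 23) = -461*(14 + 23)/144 = -461/144*37 = -17057/144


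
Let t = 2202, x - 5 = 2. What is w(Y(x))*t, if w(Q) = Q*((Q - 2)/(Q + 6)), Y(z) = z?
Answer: 77070/13 ≈ 5928.5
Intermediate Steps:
x = 7 (x = 5 + 2 = 7)
w(Q) = Q*(-2 + Q)/(6 + Q) (w(Q) = Q*((-2 + Q)/(6 + Q)) = Q*(-2 + Q)/(6 + Q))
w(Y(x))*t = (7*(-2 + 7)/(6 + 7))*2202 = (7*5/13)*2202 = (7*(1/13)*5)*2202 = (35/13)*2202 = 77070/13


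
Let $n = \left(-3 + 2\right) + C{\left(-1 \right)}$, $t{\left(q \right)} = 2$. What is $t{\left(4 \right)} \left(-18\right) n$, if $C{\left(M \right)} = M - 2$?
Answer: $144$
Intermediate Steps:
$C{\left(M \right)} = -2 + M$
$n = -4$ ($n = \left(-3 + 2\right) - 3 = -1 - 3 = -4$)
$t{\left(4 \right)} \left(-18\right) n = 2 \left(-18\right) \left(-4\right) = \left(-36\right) \left(-4\right) = 144$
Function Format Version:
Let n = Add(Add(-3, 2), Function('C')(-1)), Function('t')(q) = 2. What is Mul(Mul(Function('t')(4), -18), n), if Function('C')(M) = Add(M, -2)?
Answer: 144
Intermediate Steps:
Function('C')(M) = Add(-2, M)
n = -4 (n = Add(Add(-3, 2), Add(-2, -1)) = Add(-1, -3) = -4)
Mul(Mul(Function('t')(4), -18), n) = Mul(Mul(2, -18), -4) = Mul(-36, -4) = 144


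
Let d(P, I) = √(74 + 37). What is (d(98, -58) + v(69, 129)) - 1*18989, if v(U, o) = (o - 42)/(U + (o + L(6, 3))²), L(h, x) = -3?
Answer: -100926506/5315 + √111 ≈ -18978.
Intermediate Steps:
d(P, I) = √111
v(U, o) = (-42 + o)/(U + (-3 + o)²) (v(U, o) = (o - 42)/(U + (o - 3)²) = (-42 + o)/(U + (-3 + o)²))
(d(98, -58) + v(69, 129)) - 1*18989 = (√111 + (-42 + 129)/(69 + (-3 + 129)²)) - 1*18989 = (√111 + 87/(69 + 126²)) - 18989 = (√111 + 87/(69 + 15876)) - 18989 = (√111 + 87/15945) - 18989 = (√111 + (1/15945)*87) - 18989 = (√111 + 29/5315) - 18989 = (29/5315 + √111) - 18989 = -100926506/5315 + √111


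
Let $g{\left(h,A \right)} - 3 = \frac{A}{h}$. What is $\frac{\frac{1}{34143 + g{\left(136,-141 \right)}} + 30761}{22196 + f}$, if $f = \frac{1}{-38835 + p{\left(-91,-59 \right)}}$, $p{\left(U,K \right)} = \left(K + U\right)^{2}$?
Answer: $\frac{155558550486339}{112245296764879} \approx 1.3859$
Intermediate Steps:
$g{\left(h,A \right)} = 3 + \frac{A}{h}$
$f = - \frac{1}{16335}$ ($f = \frac{1}{-38835 + \left(-59 - 91\right)^{2}} = \frac{1}{-38835 + \left(-150\right)^{2}} = \frac{1}{-38835 + 22500} = \frac{1}{-16335} = - \frac{1}{16335} \approx -6.1218 \cdot 10^{-5}$)
$\frac{\frac{1}{34143 + g{\left(136,-141 \right)}} + 30761}{22196 + f} = \frac{\frac{1}{34143 + \left(3 - \frac{141}{136}\right)} + 30761}{22196 - \frac{1}{16335}} = \frac{\frac{1}{34143 + \left(3 - \frac{141}{136}\right)} + 30761}{\frac{362571659}{16335}} = \left(\frac{1}{34143 + \left(3 - \frac{141}{136}\right)} + 30761\right) \frac{16335}{362571659} = \left(\frac{1}{34143 + \frac{267}{136}} + 30761\right) \frac{16335}{362571659} = \left(\frac{1}{\frac{4643715}{136}} + 30761\right) \frac{16335}{362571659} = \left(\frac{136}{4643715} + 30761\right) \frac{16335}{362571659} = \frac{142845317251}{4643715} \cdot \frac{16335}{362571659} = \frac{155558550486339}{112245296764879}$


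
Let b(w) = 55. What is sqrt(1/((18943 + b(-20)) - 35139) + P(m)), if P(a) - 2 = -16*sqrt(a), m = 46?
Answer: sqrt(521047621 - 4168510096*sqrt(46))/16141 ≈ 10.321*I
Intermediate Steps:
P(a) = 2 - 16*sqrt(a)
sqrt(1/((18943 + b(-20)) - 35139) + P(m)) = sqrt(1/((18943 + 55) - 35139) + (2 - 16*sqrt(46))) = sqrt(1/(18998 - 35139) + (2 - 16*sqrt(46))) = sqrt(1/(-16141) + (2 - 16*sqrt(46))) = sqrt(-1/16141 + (2 - 16*sqrt(46))) = sqrt(32281/16141 - 16*sqrt(46))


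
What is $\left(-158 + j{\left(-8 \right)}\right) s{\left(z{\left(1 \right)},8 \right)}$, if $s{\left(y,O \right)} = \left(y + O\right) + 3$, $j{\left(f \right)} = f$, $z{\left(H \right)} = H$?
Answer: $-1992$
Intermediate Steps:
$s{\left(y,O \right)} = 3 + O + y$ ($s{\left(y,O \right)} = \left(O + y\right) + 3 = 3 + O + y$)
$\left(-158 + j{\left(-8 \right)}\right) s{\left(z{\left(1 \right)},8 \right)} = \left(-158 - 8\right) \left(3 + 8 + 1\right) = \left(-166\right) 12 = -1992$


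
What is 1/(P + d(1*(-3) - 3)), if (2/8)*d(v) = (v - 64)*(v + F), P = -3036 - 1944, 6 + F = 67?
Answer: -1/20380 ≈ -4.9068e-5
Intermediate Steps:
F = 61 (F = -6 + 67 = 61)
P = -4980
d(v) = 4*(-64 + v)*(61 + v) (d(v) = 4*((v - 64)*(v + 61)) = 4*((-64 + v)*(61 + v)) = 4*(-64 + v)*(61 + v))
1/(P + d(1*(-3) - 3)) = 1/(-4980 + (-15616 - 12*(1*(-3) - 3) + 4*(1*(-3) - 3)²)) = 1/(-4980 + (-15616 - 12*(-3 - 3) + 4*(-3 - 3)²)) = 1/(-4980 + (-15616 - 12*(-6) + 4*(-6)²)) = 1/(-4980 + (-15616 + 72 + 4*36)) = 1/(-4980 + (-15616 + 72 + 144)) = 1/(-4980 - 15400) = 1/(-20380) = -1/20380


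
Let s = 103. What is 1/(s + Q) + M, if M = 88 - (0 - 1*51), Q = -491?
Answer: 53931/388 ≈ 139.00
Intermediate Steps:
M = 139 (M = 88 - (0 - 51) = 88 - 1*(-51) = 88 + 51 = 139)
1/(s + Q) + M = 1/(103 - 491) + 139 = 1/(-388) + 139 = -1/388 + 139 = 53931/388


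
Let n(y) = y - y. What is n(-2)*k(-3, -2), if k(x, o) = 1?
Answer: 0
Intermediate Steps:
n(y) = 0
n(-2)*k(-3, -2) = 0*1 = 0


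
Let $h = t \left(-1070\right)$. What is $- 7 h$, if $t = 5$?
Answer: $37450$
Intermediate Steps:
$h = -5350$ ($h = 5 \left(-1070\right) = -5350$)
$- 7 h = \left(-7\right) \left(-5350\right) = 37450$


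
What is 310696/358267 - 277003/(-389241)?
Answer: 220176655537/139452205347 ≈ 1.5789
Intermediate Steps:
310696/358267 - 277003/(-389241) = 310696*(1/358267) - 277003*(-1/389241) = 310696/358267 + 277003/389241 = 220176655537/139452205347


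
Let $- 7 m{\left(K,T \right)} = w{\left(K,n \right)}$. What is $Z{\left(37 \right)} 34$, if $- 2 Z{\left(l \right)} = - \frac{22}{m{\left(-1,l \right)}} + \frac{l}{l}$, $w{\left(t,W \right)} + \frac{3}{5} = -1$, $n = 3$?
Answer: $\frac{6477}{4} \approx 1619.3$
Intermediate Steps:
$w{\left(t,W \right)} = - \frac{8}{5}$ ($w{\left(t,W \right)} = - \frac{3}{5} - 1 = - \frac{8}{5}$)
$m{\left(K,T \right)} = \frac{8}{35}$ ($m{\left(K,T \right)} = \left(- \frac{1}{7}\right) \left(- \frac{8}{5}\right) = \frac{8}{35}$)
$Z{\left(l \right)} = \frac{381}{8}$ ($Z{\left(l \right)} = - \frac{- \frac{22}{\frac{8}{35}} + \frac{l}{l}}{2} = - \frac{\left(-22\right) \frac{35}{8} + 1}{2} = - \frac{- \frac{385}{4} + 1}{2} = \left(- \frac{1}{2}\right) \left(- \frac{381}{4}\right) = \frac{381}{8}$)
$Z{\left(37 \right)} 34 = \frac{381}{8} \cdot 34 = \frac{6477}{4}$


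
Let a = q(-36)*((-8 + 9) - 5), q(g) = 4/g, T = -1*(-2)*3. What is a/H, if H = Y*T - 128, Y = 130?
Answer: 1/1467 ≈ 0.00068166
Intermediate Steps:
T = 6 (T = 2*3 = 6)
H = 652 (H = 130*6 - 128 = 780 - 128 = 652)
a = 4/9 (a = (4/(-36))*((-8 + 9) - 5) = (4*(-1/36))*(1 - 5) = -⅑*(-4) = 4/9 ≈ 0.44444)
a/H = (4/9)/652 = (4/9)*(1/652) = 1/1467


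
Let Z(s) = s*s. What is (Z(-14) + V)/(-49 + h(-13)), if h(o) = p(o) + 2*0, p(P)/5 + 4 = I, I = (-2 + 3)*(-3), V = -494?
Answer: 149/42 ≈ 3.5476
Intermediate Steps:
I = -3 (I = 1*(-3) = -3)
Z(s) = s²
p(P) = -35 (p(P) = -20 + 5*(-3) = -20 - 15 = -35)
h(o) = -35 (h(o) = -35 + 2*0 = -35 + 0 = -35)
(Z(-14) + V)/(-49 + h(-13)) = ((-14)² - 494)/(-49 - 35) = (196 - 494)/(-84) = -298*(-1/84) = 149/42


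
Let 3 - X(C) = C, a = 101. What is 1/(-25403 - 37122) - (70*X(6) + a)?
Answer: 6815224/62525 ≈ 109.00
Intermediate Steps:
X(C) = 3 - C
1/(-25403 - 37122) - (70*X(6) + a) = 1/(-25403 - 37122) - (70*(3 - 1*6) + 101) = 1/(-62525) - (70*(3 - 6) + 101) = -1/62525 - (70*(-3) + 101) = -1/62525 - (-210 + 101) = -1/62525 - 1*(-109) = -1/62525 + 109 = 6815224/62525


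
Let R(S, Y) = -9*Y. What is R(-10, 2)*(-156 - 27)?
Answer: 3294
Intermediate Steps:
R(-10, 2)*(-156 - 27) = (-9*2)*(-156 - 27) = -18*(-183) = 3294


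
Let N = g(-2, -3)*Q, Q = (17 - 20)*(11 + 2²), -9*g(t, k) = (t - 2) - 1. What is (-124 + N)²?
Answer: 22201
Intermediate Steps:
g(t, k) = ⅓ - t/9 (g(t, k) = -((t - 2) - 1)/9 = -((-2 + t) - 1)/9 = -(-3 + t)/9 = ⅓ - t/9)
Q = -45 (Q = -3*(11 + 4) = -3*15 = -45)
N = -25 (N = (⅓ - ⅑*(-2))*(-45) = (⅓ + 2/9)*(-45) = (5/9)*(-45) = -25)
(-124 + N)² = (-124 - 25)² = (-149)² = 22201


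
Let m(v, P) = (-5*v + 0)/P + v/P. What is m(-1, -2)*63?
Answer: -126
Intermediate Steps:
m(v, P) = -4*v/P (m(v, P) = (-5*v)/P + v/P = -5*v/P + v/P = -4*v/P)
m(-1, -2)*63 = -4*(-1)/(-2)*63 = -4*(-1)*(-1/2)*63 = -2*63 = -126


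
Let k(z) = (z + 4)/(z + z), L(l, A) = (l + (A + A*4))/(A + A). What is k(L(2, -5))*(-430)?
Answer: -13545/23 ≈ -588.91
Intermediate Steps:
L(l, A) = (l + 5*A)/(2*A) (L(l, A) = (l + (A + 4*A))/((2*A)) = (l + 5*A)*(1/(2*A)) = (l + 5*A)/(2*A))
k(z) = (4 + z)/(2*z) (k(z) = (4 + z)/((2*z)) = (4 + z)*(1/(2*z)) = (4 + z)/(2*z))
k(L(2, -5))*(-430) = ((4 + (½)*(2 + 5*(-5))/(-5))/(2*(((½)*(2 + 5*(-5))/(-5)))))*(-430) = ((4 + (½)*(-⅕)*(2 - 25))/(2*(((½)*(-⅕)*(2 - 25)))))*(-430) = ((4 + (½)*(-⅕)*(-23))/(2*(((½)*(-⅕)*(-23)))))*(-430) = ((4 + 23/10)/(2*(23/10)))*(-430) = ((½)*(10/23)*(63/10))*(-430) = (63/46)*(-430) = -13545/23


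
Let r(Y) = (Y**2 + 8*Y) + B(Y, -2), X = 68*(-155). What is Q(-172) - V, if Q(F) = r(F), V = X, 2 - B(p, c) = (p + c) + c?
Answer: 38926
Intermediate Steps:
X = -10540
B(p, c) = 2 - p - 2*c (B(p, c) = 2 - ((p + c) + c) = 2 - ((c + p) + c) = 2 - (p + 2*c) = 2 + (-p - 2*c) = 2 - p - 2*c)
r(Y) = 6 + Y**2 + 7*Y (r(Y) = (Y**2 + 8*Y) + (2 - Y - 2*(-2)) = (Y**2 + 8*Y) + (2 - Y + 4) = (Y**2 + 8*Y) + (6 - Y) = 6 + Y**2 + 7*Y)
V = -10540
Q(F) = 6 + F**2 + 7*F
Q(-172) - V = (6 + (-172)**2 + 7*(-172)) - 1*(-10540) = (6 + 29584 - 1204) + 10540 = 28386 + 10540 = 38926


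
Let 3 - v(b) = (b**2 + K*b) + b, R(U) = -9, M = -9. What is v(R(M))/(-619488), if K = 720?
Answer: -2137/206496 ≈ -0.010349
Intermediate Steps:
v(b) = 3 - b**2 - 721*b (v(b) = 3 - ((b**2 + 720*b) + b) = 3 - (b**2 + 721*b) = 3 + (-b**2 - 721*b) = 3 - b**2 - 721*b)
v(R(M))/(-619488) = (3 - 1*(-9)**2 - 721*(-9))/(-619488) = (3 - 1*81 + 6489)*(-1/619488) = (3 - 81 + 6489)*(-1/619488) = 6411*(-1/619488) = -2137/206496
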